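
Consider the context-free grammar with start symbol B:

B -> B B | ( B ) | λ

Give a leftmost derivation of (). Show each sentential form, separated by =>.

B => BB   [B -> B B]
BB => BBB   [B -> B B]
BBB => (B)BB   [B -> ( B )]
(B)BB => ()BB   [B -> λ]
()BB => ()B   [B -> λ]
()B => ()   [B -> λ]

B=>BB=>BBB=>(B)BB=>()BB=>()B=>()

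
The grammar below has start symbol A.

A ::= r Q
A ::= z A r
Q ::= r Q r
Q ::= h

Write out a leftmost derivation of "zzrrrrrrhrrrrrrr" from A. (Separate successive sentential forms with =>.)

A => zAr => zzArr => zzrQrr => zzrrQrrr => zzrrrQrrrr => zzrrrrQrrrrr => zzrrrrrQrrrrrr => zzrrrrrrQrrrrrrr => zzrrrrrrhrrrrrrr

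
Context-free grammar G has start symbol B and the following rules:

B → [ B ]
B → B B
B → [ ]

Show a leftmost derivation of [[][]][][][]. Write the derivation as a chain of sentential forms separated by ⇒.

B⇒BB⇒BBB⇒BBBB⇒[B]BBB⇒[BB]BBB⇒[[]B]BBB⇒[[][]]BBB⇒[[][]][]BB⇒[[][]][][]B⇒[[][]][][][]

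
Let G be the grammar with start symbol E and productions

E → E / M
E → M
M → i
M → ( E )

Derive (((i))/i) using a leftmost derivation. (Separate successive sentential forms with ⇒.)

E ⇒ M   [E → M]
M ⇒ (E)   [M → ( E )]
(E) ⇒ (E/M)   [E → E / M]
(E/M) ⇒ (M/M)   [E → M]
(M/M) ⇒ ((E)/M)   [M → ( E )]
((E)/M) ⇒ ((M)/M)   [E → M]
((M)/M) ⇒ (((E))/M)   [M → ( E )]
(((E))/M) ⇒ (((M))/M)   [E → M]
(((M))/M) ⇒ (((i))/M)   [M → i]
(((i))/M) ⇒ (((i))/i)   [M → i]

E ⇒ M ⇒ (E) ⇒ (E/M) ⇒ (M/M) ⇒ ((E)/M) ⇒ ((M)/M) ⇒ (((E))/M) ⇒ (((M))/M) ⇒ (((i))/M) ⇒ (((i))/i)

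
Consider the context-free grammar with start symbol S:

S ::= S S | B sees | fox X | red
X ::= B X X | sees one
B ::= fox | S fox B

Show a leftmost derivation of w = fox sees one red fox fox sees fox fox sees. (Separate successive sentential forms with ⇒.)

S ⇒ B sees ⇒ S fox B sees ⇒ B sees fox B sees ⇒ S fox B sees fox B sees ⇒ S S fox B sees fox B sees ⇒ fox X S fox B sees fox B sees ⇒ fox sees one S fox B sees fox B sees ⇒ fox sees one red fox B sees fox B sees ⇒ fox sees one red fox fox sees fox B sees ⇒ fox sees one red fox fox sees fox fox sees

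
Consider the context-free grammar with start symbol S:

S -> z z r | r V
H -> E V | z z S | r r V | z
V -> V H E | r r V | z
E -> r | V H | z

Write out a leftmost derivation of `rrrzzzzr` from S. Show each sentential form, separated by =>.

S => rV => rVHE => rrrVHE => rrrVHEHE => rrrzHEHE => rrrzzEHE => rrrzzzHE => rrrzzzzE => rrrzzzzr

S => rV   [S -> r V]
rV => rVHE   [V -> V H E]
rVHE => rrrVHE   [V -> r r V]
rrrVHE => rrrVHEHE   [V -> V H E]
rrrVHEHE => rrrzHEHE   [V -> z]
rrrzHEHE => rrrzzEHE   [H -> z]
rrrzzEHE => rrrzzzHE   [E -> z]
rrrzzzHE => rrrzzzzE   [H -> z]
rrrzzzzE => rrrzzzzr   [E -> r]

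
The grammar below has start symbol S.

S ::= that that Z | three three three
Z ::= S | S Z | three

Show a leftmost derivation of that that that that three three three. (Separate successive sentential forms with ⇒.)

S ⇒ that that Z   [S ::= that that Z]
that that Z ⇒ that that S   [Z ::= S]
that that S ⇒ that that that that Z   [S ::= that that Z]
that that that that Z ⇒ that that that that S   [Z ::= S]
that that that that S ⇒ that that that that three three three   [S ::= three three three]

S ⇒ that that Z ⇒ that that S ⇒ that that that that Z ⇒ that that that that S ⇒ that that that that three three three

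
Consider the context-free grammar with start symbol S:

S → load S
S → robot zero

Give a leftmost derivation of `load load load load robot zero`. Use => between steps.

S => load S => load load S => load load load S => load load load load S => load load load load robot zero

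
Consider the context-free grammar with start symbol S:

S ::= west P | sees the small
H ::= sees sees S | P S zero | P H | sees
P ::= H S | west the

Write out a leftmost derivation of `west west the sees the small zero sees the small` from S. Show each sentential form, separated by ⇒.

S ⇒ west P ⇒ west H S ⇒ west P S zero S ⇒ west west the S zero S ⇒ west west the sees the small zero S ⇒ west west the sees the small zero sees the small

S ⇒ west P   [S ::= west P]
west P ⇒ west H S   [P ::= H S]
west H S ⇒ west P S zero S   [H ::= P S zero]
west P S zero S ⇒ west west the S zero S   [P ::= west the]
west west the S zero S ⇒ west west the sees the small zero S   [S ::= sees the small]
west west the sees the small zero S ⇒ west west the sees the small zero sees the small   [S ::= sees the small]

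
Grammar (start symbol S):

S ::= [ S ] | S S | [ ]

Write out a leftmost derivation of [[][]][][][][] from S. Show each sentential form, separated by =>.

S => SS   [S ::= S S]
SS => SSS   [S ::= S S]
SSS => SSSS   [S ::= S S]
SSSS => SSSSS   [S ::= S S]
SSSSS => [S]SSSS   [S ::= [ S ]]
[S]SSSS => [SS]SSSS   [S ::= S S]
[SS]SSSS => [[]S]SSSS   [S ::= [ ]]
[[]S]SSSS => [[][]]SSSS   [S ::= [ ]]
[[][]]SSSS => [[][]][]SSS   [S ::= [ ]]
[[][]][]SSS => [[][]][][]SS   [S ::= [ ]]
[[][]][][]SS => [[][]][][][]S   [S ::= [ ]]
[[][]][][][]S => [[][]][][][][]   [S ::= [ ]]

S=>SS=>SSS=>SSSS=>SSSSS=>[S]SSSS=>[SS]SSSS=>[[]S]SSSS=>[[][]]SSSS=>[[][]][]SSS=>[[][]][][]SS=>[[][]][][][]S=>[[][]][][][][]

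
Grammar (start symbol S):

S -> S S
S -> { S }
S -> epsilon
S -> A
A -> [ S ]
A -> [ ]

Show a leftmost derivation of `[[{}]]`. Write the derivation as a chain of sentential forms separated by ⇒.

S ⇒ A   [S -> A]
A ⇒ [S]   [A -> [ S ]]
[S] ⇒ [A]   [S -> A]
[A] ⇒ [[S]]   [A -> [ S ]]
[[S]] ⇒ [[{S}]]   [S -> { S }]
[[{S}]] ⇒ [[{}]]   [S -> epsilon]

S⇒A⇒[S]⇒[A]⇒[[S]]⇒[[{S}]]⇒[[{}]]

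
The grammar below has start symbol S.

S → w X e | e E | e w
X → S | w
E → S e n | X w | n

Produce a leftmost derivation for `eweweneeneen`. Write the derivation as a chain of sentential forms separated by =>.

S=>eE=>eSen=>ewXeen=>ewSeen=>eweEeen=>eweSeneen=>ewewXeeneen=>ewewSeeneen=>eweweEeeneen=>eweweneeneen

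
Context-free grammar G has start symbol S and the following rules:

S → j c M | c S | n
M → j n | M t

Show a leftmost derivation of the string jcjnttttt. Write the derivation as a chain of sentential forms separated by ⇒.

S⇒jcM⇒jcMt⇒jcMtt⇒jcMttt⇒jcMtttt⇒jcMttttt⇒jcjnttttt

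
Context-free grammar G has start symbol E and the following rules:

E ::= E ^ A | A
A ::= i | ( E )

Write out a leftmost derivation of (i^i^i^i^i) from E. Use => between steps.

E => A   [E ::= A]
A => (E)   [A ::= ( E )]
(E) => (E^A)   [E ::= E ^ A]
(E^A) => (E^A^A)   [E ::= E ^ A]
(E^A^A) => (E^A^A^A)   [E ::= E ^ A]
(E^A^A^A) => (E^A^A^A^A)   [E ::= E ^ A]
(E^A^A^A^A) => (A^A^A^A^A)   [E ::= A]
(A^A^A^A^A) => (i^A^A^A^A)   [A ::= i]
(i^A^A^A^A) => (i^i^A^A^A)   [A ::= i]
(i^i^A^A^A) => (i^i^i^A^A)   [A ::= i]
(i^i^i^A^A) => (i^i^i^i^A)   [A ::= i]
(i^i^i^i^A) => (i^i^i^i^i)   [A ::= i]

E => A => (E) => (E^A) => (E^A^A) => (E^A^A^A) => (E^A^A^A^A) => (A^A^A^A^A) => (i^A^A^A^A) => (i^i^A^A^A) => (i^i^i^A^A) => (i^i^i^i^A) => (i^i^i^i^i)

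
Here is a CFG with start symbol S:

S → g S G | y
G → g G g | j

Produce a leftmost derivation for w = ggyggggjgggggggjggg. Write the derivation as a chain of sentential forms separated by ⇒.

S ⇒ gSG   [S → g S G]
gSG ⇒ ggSGG   [S → g S G]
ggSGG ⇒ ggyGG   [S → y]
ggyGG ⇒ ggygGgG   [G → g G g]
ggygGgG ⇒ ggyggGggG   [G → g G g]
ggyggGggG ⇒ ggygggGgggG   [G → g G g]
ggygggGgggG ⇒ ggyggggGggggG   [G → g G g]
ggyggggGggggG ⇒ ggyggggjggggG   [G → j]
ggyggggjggggG ⇒ ggyggggjgggggGg   [G → g G g]
ggyggggjgggggGg ⇒ ggyggggjggggggGgg   [G → g G g]
ggyggggjggggggGgg ⇒ ggyggggjgggggggGggg   [G → g G g]
ggyggggjgggggggGggg ⇒ ggyggggjgggggggjggg   [G → j]

S⇒gSG⇒ggSGG⇒ggyGG⇒ggygGgG⇒ggyggGggG⇒ggygggGgggG⇒ggyggggGggggG⇒ggyggggjggggG⇒ggyggggjgggggGg⇒ggyggggjggggggGgg⇒ggyggggjgggggggGggg⇒ggyggggjgggggggjggg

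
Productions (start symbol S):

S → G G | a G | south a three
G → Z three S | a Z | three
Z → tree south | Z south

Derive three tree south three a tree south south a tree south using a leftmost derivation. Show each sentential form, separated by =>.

S => G G   [S → G G]
G G => three G   [G → three]
three G => three Z three S   [G → Z three S]
three Z three S => three tree south three S   [Z → tree south]
three tree south three S => three tree south three G G   [S → G G]
three tree south three G G => three tree south three a Z G   [G → a Z]
three tree south three a Z G => three tree south three a Z south G   [Z → Z south]
three tree south three a Z south G => three tree south three a tree south south G   [Z → tree south]
three tree south three a tree south south G => three tree south three a tree south south a Z   [G → a Z]
three tree south three a tree south south a Z => three tree south three a tree south south a tree south   [Z → tree south]

S => G G => three G => three Z three S => three tree south three S => three tree south three G G => three tree south three a Z G => three tree south three a Z south G => three tree south three a tree south south G => three tree south three a tree south south a Z => three tree south three a tree south south a tree south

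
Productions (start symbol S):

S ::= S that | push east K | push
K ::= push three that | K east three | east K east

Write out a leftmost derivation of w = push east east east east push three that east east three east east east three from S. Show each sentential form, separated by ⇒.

S ⇒ push east K   [S ::= push east K]
push east K ⇒ push east K east three   [K ::= K east three]
push east K east three ⇒ push east east K east east three   [K ::= east K east]
push east east K east east three ⇒ push east east east K east east east three   [K ::= east K east]
push east east east K east east east three ⇒ push east east east K east three east east east three   [K ::= K east three]
push east east east K east three east east east three ⇒ push east east east east K east east three east east east three   [K ::= east K east]
push east east east east K east east three east east east three ⇒ push east east east east push three that east east three east east east three   [K ::= push three that]

S ⇒ push east K ⇒ push east K east three ⇒ push east east K east east three ⇒ push east east east K east east east three ⇒ push east east east K east three east east east three ⇒ push east east east east K east east three east east east three ⇒ push east east east east push three that east east three east east east three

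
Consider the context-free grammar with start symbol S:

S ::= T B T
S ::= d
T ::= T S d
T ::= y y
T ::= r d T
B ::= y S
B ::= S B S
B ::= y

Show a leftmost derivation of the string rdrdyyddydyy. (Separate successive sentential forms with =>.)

S => TBT   [S ::= T B T]
TBT => rdTBT   [T ::= r d T]
rdTBT => rdrdTBT   [T ::= r d T]
rdrdTBT => rdrdTSdBT   [T ::= T S d]
rdrdTSdBT => rdrdyySdBT   [T ::= y y]
rdrdyySdBT => rdrdyyddBT   [S ::= d]
rdrdyyddBT => rdrdyyddyST   [B ::= y S]
rdrdyyddyST => rdrdyyddydT   [S ::= d]
rdrdyyddydT => rdrdyyddydyy   [T ::= y y]

S => TBT => rdTBT => rdrdTBT => rdrdTSdBT => rdrdyySdBT => rdrdyyddBT => rdrdyyddyST => rdrdyyddydT => rdrdyyddydyy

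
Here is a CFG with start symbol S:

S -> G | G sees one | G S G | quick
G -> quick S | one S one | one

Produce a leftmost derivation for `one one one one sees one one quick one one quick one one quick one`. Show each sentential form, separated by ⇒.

S ⇒ G S G ⇒ one S one S G ⇒ one G S G one S G ⇒ one one S one S G one S G ⇒ one one G S G one S G one S G ⇒ one one one S one S G one S G one S G ⇒ one one one G sees one one S G one S G one S G ⇒ one one one one sees one one S G one S G one S G ⇒ one one one one sees one one quick G one S G one S G ⇒ one one one one sees one one quick one one S G one S G ⇒ one one one one sees one one quick one one quick G one S G ⇒ one one one one sees one one quick one one quick one one S G ⇒ one one one one sees one one quick one one quick one one quick G ⇒ one one one one sees one one quick one one quick one one quick one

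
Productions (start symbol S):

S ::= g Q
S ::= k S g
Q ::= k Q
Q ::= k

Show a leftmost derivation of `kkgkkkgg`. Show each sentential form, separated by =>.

S => kSg   [S ::= k S g]
kSg => kkSgg   [S ::= k S g]
kkSgg => kkgQgg   [S ::= g Q]
kkgQgg => kkgkQgg   [Q ::= k Q]
kkgkQgg => kkgkkQgg   [Q ::= k Q]
kkgkkQgg => kkgkkkgg   [Q ::= k]

S => kSg => kkSgg => kkgQgg => kkgkQgg => kkgkkQgg => kkgkkkgg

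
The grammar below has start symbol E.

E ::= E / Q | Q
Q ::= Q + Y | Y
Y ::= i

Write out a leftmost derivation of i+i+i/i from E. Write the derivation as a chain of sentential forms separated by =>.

E=>E/Q=>Q/Q=>Q+Y/Q=>Q+Y+Y/Q=>Y+Y+Y/Q=>i+Y+Y/Q=>i+i+Y/Q=>i+i+i/Q=>i+i+i/Y=>i+i+i/i

E => E/Q   [E ::= E / Q]
E/Q => Q/Q   [E ::= Q]
Q/Q => Q+Y/Q   [Q ::= Q + Y]
Q+Y/Q => Q+Y+Y/Q   [Q ::= Q + Y]
Q+Y+Y/Q => Y+Y+Y/Q   [Q ::= Y]
Y+Y+Y/Q => i+Y+Y/Q   [Y ::= i]
i+Y+Y/Q => i+i+Y/Q   [Y ::= i]
i+i+Y/Q => i+i+i/Q   [Y ::= i]
i+i+i/Q => i+i+i/Y   [Q ::= Y]
i+i+i/Y => i+i+i/i   [Y ::= i]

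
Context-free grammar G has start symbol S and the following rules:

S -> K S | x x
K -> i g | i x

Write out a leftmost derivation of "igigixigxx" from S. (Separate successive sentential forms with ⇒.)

S⇒KS⇒igS⇒igKS⇒igigS⇒igigKS⇒igigixS⇒igigixKS⇒igigixigS⇒igigixigxx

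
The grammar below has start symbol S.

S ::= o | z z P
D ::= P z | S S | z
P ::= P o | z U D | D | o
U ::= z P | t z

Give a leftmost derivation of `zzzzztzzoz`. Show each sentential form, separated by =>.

S => zzP   [S ::= z z P]
zzP => zzzUD   [P ::= z U D]
zzzUD => zzzzPD   [U ::= z P]
zzzzPD => zzzzPoD   [P ::= P o]
zzzzPoD => zzzzzUDoD   [P ::= z U D]
zzzzzUDoD => zzzzztzDoD   [U ::= t z]
zzzzztzDoD => zzzzztzzoD   [D ::= z]
zzzzztzzoD => zzzzztzzoz   [D ::= z]

S => zzP => zzzUD => zzzzPD => zzzzPoD => zzzzzUDoD => zzzzztzDoD => zzzzztzzoD => zzzzztzzoz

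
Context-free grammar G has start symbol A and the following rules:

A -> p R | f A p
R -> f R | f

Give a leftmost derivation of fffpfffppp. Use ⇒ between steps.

A ⇒ fAp   [A -> f A p]
fAp ⇒ ffApp   [A -> f A p]
ffApp ⇒ fffAppp   [A -> f A p]
fffAppp ⇒ fffpRppp   [A -> p R]
fffpRppp ⇒ fffpfRppp   [R -> f R]
fffpfRppp ⇒ fffpffRppp   [R -> f R]
fffpffRppp ⇒ fffpfffppp   [R -> f]

A ⇒ fAp ⇒ ffApp ⇒ fffAppp ⇒ fffpRppp ⇒ fffpfRppp ⇒ fffpffRppp ⇒ fffpfffppp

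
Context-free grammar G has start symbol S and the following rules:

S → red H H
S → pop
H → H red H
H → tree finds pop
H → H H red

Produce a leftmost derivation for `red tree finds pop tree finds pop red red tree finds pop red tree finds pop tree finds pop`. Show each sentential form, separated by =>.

S => red H H => red H red H H => red H red H red H H => red H H red red H red H H => red tree finds pop H red red H red H H => red tree finds pop tree finds pop red red H red H H => red tree finds pop tree finds pop red red tree finds pop red H H => red tree finds pop tree finds pop red red tree finds pop red tree finds pop H => red tree finds pop tree finds pop red red tree finds pop red tree finds pop tree finds pop

S => red H H   [S → red H H]
red H H => red H red H H   [H → H red H]
red H red H H => red H red H red H H   [H → H red H]
red H red H red H H => red H H red red H red H H   [H → H H red]
red H H red red H red H H => red tree finds pop H red red H red H H   [H → tree finds pop]
red tree finds pop H red red H red H H => red tree finds pop tree finds pop red red H red H H   [H → tree finds pop]
red tree finds pop tree finds pop red red H red H H => red tree finds pop tree finds pop red red tree finds pop red H H   [H → tree finds pop]
red tree finds pop tree finds pop red red tree finds pop red H H => red tree finds pop tree finds pop red red tree finds pop red tree finds pop H   [H → tree finds pop]
red tree finds pop tree finds pop red red tree finds pop red tree finds pop H => red tree finds pop tree finds pop red red tree finds pop red tree finds pop tree finds pop   [H → tree finds pop]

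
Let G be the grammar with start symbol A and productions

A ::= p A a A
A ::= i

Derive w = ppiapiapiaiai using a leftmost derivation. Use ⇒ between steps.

A ⇒ pAaA   [A ::= p A a A]
pAaA ⇒ ppAaAaA   [A ::= p A a A]
ppAaAaA ⇒ ppiaAaA   [A ::= i]
ppiaAaA ⇒ ppiapAaAaA   [A ::= p A a A]
ppiapAaAaA ⇒ ppiapiaAaA   [A ::= i]
ppiapiaAaA ⇒ ppiapiapAaAaA   [A ::= p A a A]
ppiapiapAaAaA ⇒ ppiapiapiaAaA   [A ::= i]
ppiapiapiaAaA ⇒ ppiapiapiaiaA   [A ::= i]
ppiapiapiaiaA ⇒ ppiapiapiaiai   [A ::= i]

A ⇒ pAaA ⇒ ppAaAaA ⇒ ppiaAaA ⇒ ppiapAaAaA ⇒ ppiapiaAaA ⇒ ppiapiapAaAaA ⇒ ppiapiapiaAaA ⇒ ppiapiapiaiaA ⇒ ppiapiapiaiai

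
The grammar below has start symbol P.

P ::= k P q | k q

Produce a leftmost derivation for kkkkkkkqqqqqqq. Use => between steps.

P=>kPq=>kkPqq=>kkkPqqq=>kkkkPqqqq=>kkkkkPqqqqq=>kkkkkkPqqqqqq=>kkkkkkkqqqqqqq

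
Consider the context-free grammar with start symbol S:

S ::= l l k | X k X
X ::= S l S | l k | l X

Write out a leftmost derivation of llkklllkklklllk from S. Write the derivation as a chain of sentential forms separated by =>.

S => XkX   [S ::= X k X]
XkX => lXkX   [X ::= l X]
lXkX => llkkX   [X ::= l k]
llkkX => llkklX   [X ::= l X]
llkklX => llkklSlS   [X ::= S l S]
llkklSlS => llkklXkXlS   [S ::= X k X]
llkklXkXlS => llkkllXkXlS   [X ::= l X]
llkkllXkXlS => llkklllkkXlS   [X ::= l k]
llkklllkkXlS => llkklllkklklS   [X ::= l k]
llkklllkklklS => llkklllkklklllk   [S ::= l l k]

S => XkX => lXkX => llkkX => llkklX => llkklSlS => llkklXkXlS => llkkllXkXlS => llkklllkkXlS => llkklllkklklS => llkklllkklklllk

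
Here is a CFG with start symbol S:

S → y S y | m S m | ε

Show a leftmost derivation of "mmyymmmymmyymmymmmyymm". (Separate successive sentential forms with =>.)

S => mSm   [S → m S m]
mSm => mmSmm   [S → m S m]
mmSmm => mmySymm   [S → y S y]
mmySymm => mmyySyymm   [S → y S y]
mmyySyymm => mmyymSmyymm   [S → m S m]
mmyymSmyymm => mmyymmSmmyymm   [S → m S m]
mmyymmSmmyymm => mmyymmmSmmmyymm   [S → m S m]
mmyymmmSmmmyymm => mmyymmmySymmmyymm   [S → y S y]
mmyymmmySymmmyymm => mmyymmmymSmymmmyymm   [S → m S m]
mmyymmmymSmymmmyymm => mmyymmmymmSmmymmmyymm   [S → m S m]
mmyymmmymmSmmymmmyymm => mmyymmmymmySymmymmmyymm   [S → y S y]
mmyymmmymmySymmymmmyymm => mmyymmmymmyymmymmmyymm   [S → ε]

S => mSm => mmSmm => mmySymm => mmyySyymm => mmyymSmyymm => mmyymmSmmyymm => mmyymmmSmmmyymm => mmyymmmySymmmyymm => mmyymmmymSmymmmyymm => mmyymmmymmSmmymmmyymm => mmyymmmymmySymmymmmyymm => mmyymmmymmyymmymmmyymm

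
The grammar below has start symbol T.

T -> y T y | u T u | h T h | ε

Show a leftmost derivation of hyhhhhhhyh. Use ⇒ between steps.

T ⇒ hTh ⇒ hyTyh ⇒ hyhThyh ⇒ hyhhThhyh ⇒ hyhhhThhhyh ⇒ hyhhhhhhyh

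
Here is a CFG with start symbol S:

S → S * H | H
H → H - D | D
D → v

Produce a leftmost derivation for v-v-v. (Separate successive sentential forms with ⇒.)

S ⇒ H   [S → H]
H ⇒ H-D   [H → H - D]
H-D ⇒ H-D-D   [H → H - D]
H-D-D ⇒ D-D-D   [H → D]
D-D-D ⇒ v-D-D   [D → v]
v-D-D ⇒ v-v-D   [D → v]
v-v-D ⇒ v-v-v   [D → v]

S ⇒ H ⇒ H-D ⇒ H-D-D ⇒ D-D-D ⇒ v-D-D ⇒ v-v-D ⇒ v-v-v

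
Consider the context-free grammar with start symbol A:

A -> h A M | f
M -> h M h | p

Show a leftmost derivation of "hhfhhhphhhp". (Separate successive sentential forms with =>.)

A => hAM => hhAMM => hhfMM => hhfhMhM => hhfhhMhhM => hhfhhhMhhhM => hhfhhhphhhM => hhfhhhphhhp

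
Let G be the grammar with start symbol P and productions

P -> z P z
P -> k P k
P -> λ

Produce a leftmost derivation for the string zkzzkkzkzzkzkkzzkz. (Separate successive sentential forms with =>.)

P => zPz   [P -> z P z]
zPz => zkPkz   [P -> k P k]
zkPkz => zkzPzkz   [P -> z P z]
zkzPzkz => zkzzPzzkz   [P -> z P z]
zkzzPzzkz => zkzzkPkzzkz   [P -> k P k]
zkzzkPkzzkz => zkzzkkPkkzzkz   [P -> k P k]
zkzzkkPkkzzkz => zkzzkkzPzkkzzkz   [P -> z P z]
zkzzkkzPzkkzzkz => zkzzkkzkPkzkkzzkz   [P -> k P k]
zkzzkkzkPkzkkzzkz => zkzzkkzkzPzkzkkzzkz   [P -> z P z]
zkzzkkzkzPzkzkkzzkz => zkzzkkzkzzkzkkzzkz   [P -> λ]

P=>zPz=>zkPkz=>zkzPzkz=>zkzzPzzkz=>zkzzkPkzzkz=>zkzzkkPkkzzkz=>zkzzkkzPzkkzzkz=>zkzzkkzkPkzkkzzkz=>zkzzkkzkzPzkzkkzzkz=>zkzzkkzkzzkzkkzzkz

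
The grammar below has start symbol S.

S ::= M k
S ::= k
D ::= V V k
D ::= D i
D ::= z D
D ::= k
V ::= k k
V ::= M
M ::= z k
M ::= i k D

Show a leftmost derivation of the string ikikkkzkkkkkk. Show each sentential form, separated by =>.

S => Mk => ikDk => ikVVkk => ikMVkk => ikikDVkk => ikikVVkVkk => ikikkkVkVkk => ikikkkMkVkk => ikikkkzkkVkk => ikikkkzkkkkkk

S => Mk   [S ::= M k]
Mk => ikDk   [M ::= i k D]
ikDk => ikVVkk   [D ::= V V k]
ikVVkk => ikMVkk   [V ::= M]
ikMVkk => ikikDVkk   [M ::= i k D]
ikikDVkk => ikikVVkVkk   [D ::= V V k]
ikikVVkVkk => ikikkkVkVkk   [V ::= k k]
ikikkkVkVkk => ikikkkMkVkk   [V ::= M]
ikikkkMkVkk => ikikkkzkkVkk   [M ::= z k]
ikikkkzkkVkk => ikikkkzkkkkkk   [V ::= k k]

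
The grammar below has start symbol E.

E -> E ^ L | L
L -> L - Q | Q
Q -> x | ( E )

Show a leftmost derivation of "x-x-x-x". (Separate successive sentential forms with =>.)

E => L   [E -> L]
L => L-Q   [L -> L - Q]
L-Q => L-Q-Q   [L -> L - Q]
L-Q-Q => L-Q-Q-Q   [L -> L - Q]
L-Q-Q-Q => Q-Q-Q-Q   [L -> Q]
Q-Q-Q-Q => x-Q-Q-Q   [Q -> x]
x-Q-Q-Q => x-x-Q-Q   [Q -> x]
x-x-Q-Q => x-x-x-Q   [Q -> x]
x-x-x-Q => x-x-x-x   [Q -> x]

E=>L=>L-Q=>L-Q-Q=>L-Q-Q-Q=>Q-Q-Q-Q=>x-Q-Q-Q=>x-x-Q-Q=>x-x-x-Q=>x-x-x-x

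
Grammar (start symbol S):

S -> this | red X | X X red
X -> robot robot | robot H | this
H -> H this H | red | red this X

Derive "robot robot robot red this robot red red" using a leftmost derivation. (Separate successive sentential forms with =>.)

S => X X red   [S -> X X red]
X X red => robot robot X red   [X -> robot robot]
robot robot X red => robot robot robot H red   [X -> robot H]
robot robot robot H red => robot robot robot red this X red   [H -> red this X]
robot robot robot red this X red => robot robot robot red this robot H red   [X -> robot H]
robot robot robot red this robot H red => robot robot robot red this robot red red   [H -> red]

S => X X red => robot robot X red => robot robot robot H red => robot robot robot red this X red => robot robot robot red this robot H red => robot robot robot red this robot red red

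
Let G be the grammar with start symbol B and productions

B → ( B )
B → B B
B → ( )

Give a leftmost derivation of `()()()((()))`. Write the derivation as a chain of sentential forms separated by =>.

B => BB   [B → B B]
BB => ()B   [B → ( )]
()B => ()BB   [B → B B]
()BB => ()BBB   [B → B B]
()BBB => ()()BB   [B → ( )]
()()BB => ()()()B   [B → ( )]
()()()B => ()()()(B)   [B → ( B )]
()()()(B) => ()()()((B))   [B → ( B )]
()()()((B)) => ()()()((()))   [B → ( )]

B => BB => ()B => ()BB => ()BBB => ()()BB => ()()()B => ()()()(B) => ()()()((B)) => ()()()((()))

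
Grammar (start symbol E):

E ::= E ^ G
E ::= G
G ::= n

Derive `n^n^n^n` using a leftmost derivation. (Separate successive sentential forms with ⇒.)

E ⇒ E^G   [E ::= E ^ G]
E^G ⇒ E^G^G   [E ::= E ^ G]
E^G^G ⇒ E^G^G^G   [E ::= E ^ G]
E^G^G^G ⇒ G^G^G^G   [E ::= G]
G^G^G^G ⇒ n^G^G^G   [G ::= n]
n^G^G^G ⇒ n^n^G^G   [G ::= n]
n^n^G^G ⇒ n^n^n^G   [G ::= n]
n^n^n^G ⇒ n^n^n^n   [G ::= n]

E ⇒ E^G ⇒ E^G^G ⇒ E^G^G^G ⇒ G^G^G^G ⇒ n^G^G^G ⇒ n^n^G^G ⇒ n^n^n^G ⇒ n^n^n^n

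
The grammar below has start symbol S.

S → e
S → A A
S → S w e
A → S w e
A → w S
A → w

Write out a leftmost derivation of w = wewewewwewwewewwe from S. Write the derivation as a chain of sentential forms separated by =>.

S => Swe   [S → S w e]
Swe => AAwe   [S → A A]
AAwe => wSAwe   [A → w S]
wSAwe => wSweAwe   [S → S w e]
wSweAwe => wSweweAwe   [S → S w e]
wSweweAwe => wAAweweAwe   [S → A A]
wAAweweAwe => wSweAweweAwe   [A → S w e]
wSweAweweAwe => wAAweAweweAwe   [S → A A]
wAAweAweweAwe => wSweAweAweweAwe   [A → S w e]
wSweAweAweweAwe => wSweweAweAweweAwe   [S → S w e]
wSweweAweAweweAwe => weweweAweAweweAwe   [S → e]
weweweAweAweweAwe => wewewewweAweweAwe   [A → w]
wewewewweAweweAwe => wewewewwewweweAwe   [A → w]
wewewewwewweweAwe => wewewewwewwewewwe   [A → w]

S => Swe => AAwe => wSAwe => wSweAwe => wSweweAwe => wAAweweAwe => wSweAweweAwe => wAAweAweweAwe => wSweAweAweweAwe => wSweweAweAweweAwe => weweweAweAweweAwe => wewewewweAweweAwe => wewewewwewweweAwe => wewewewwewwewewwe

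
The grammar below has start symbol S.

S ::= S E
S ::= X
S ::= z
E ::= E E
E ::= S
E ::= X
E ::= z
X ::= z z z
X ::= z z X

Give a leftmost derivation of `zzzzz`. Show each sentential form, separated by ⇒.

S ⇒ SE   [S ::= S E]
SE ⇒ zE   [S ::= z]
zE ⇒ zEE   [E ::= E E]
zEE ⇒ zzE   [E ::= z]
zzE ⇒ zzS   [E ::= S]
zzS ⇒ zzX   [S ::= X]
zzX ⇒ zzzzz   [X ::= z z z]

S ⇒ SE ⇒ zE ⇒ zEE ⇒ zzE ⇒ zzS ⇒ zzX ⇒ zzzzz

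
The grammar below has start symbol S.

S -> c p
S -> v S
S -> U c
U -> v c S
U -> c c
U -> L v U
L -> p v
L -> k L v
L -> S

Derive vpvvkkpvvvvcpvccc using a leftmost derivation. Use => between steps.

S => vS => vUc => vLvUc => vpvvUc => vpvvLvUc => vpvvkLvvUc => vpvvkkLvvvUc => vpvvkkpvvvvUc => vpvvkkpvvvvLvUc => vpvvkkpvvvvSvUc => vpvvkkpvvvvcpvUc => vpvvkkpvvvvcpvccc

S => vS   [S -> v S]
vS => vUc   [S -> U c]
vUc => vLvUc   [U -> L v U]
vLvUc => vpvvUc   [L -> p v]
vpvvUc => vpvvLvUc   [U -> L v U]
vpvvLvUc => vpvvkLvvUc   [L -> k L v]
vpvvkLvvUc => vpvvkkLvvvUc   [L -> k L v]
vpvvkkLvvvUc => vpvvkkpvvvvUc   [L -> p v]
vpvvkkpvvvvUc => vpvvkkpvvvvLvUc   [U -> L v U]
vpvvkkpvvvvLvUc => vpvvkkpvvvvSvUc   [L -> S]
vpvvkkpvvvvSvUc => vpvvkkpvvvvcpvUc   [S -> c p]
vpvvkkpvvvvcpvUc => vpvvkkpvvvvcpvccc   [U -> c c]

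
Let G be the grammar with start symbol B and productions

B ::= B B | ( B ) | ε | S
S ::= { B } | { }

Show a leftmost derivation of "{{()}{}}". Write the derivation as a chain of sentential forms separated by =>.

B => S   [B ::= S]
S => {B}   [S ::= { B }]
{B} => {BB}   [B ::= B B]
{BB} => {SB}   [B ::= S]
{SB} => {{B}B}   [S ::= { B }]
{{B}B} => {{(B)}B}   [B ::= ( B )]
{{(B)}B} => {{()}B}   [B ::= ε]
{{()}B} => {{()}S}   [B ::= S]
{{()}S} => {{()}{}}   [S ::= { }]

B=>S=>{B}=>{BB}=>{SB}=>{{B}B}=>{{(B)}B}=>{{()}B}=>{{()}S}=>{{()}{}}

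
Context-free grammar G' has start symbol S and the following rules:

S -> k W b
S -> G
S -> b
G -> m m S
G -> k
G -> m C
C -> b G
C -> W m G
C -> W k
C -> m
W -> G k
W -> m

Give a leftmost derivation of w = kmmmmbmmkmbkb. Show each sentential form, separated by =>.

S => kWb   [S -> k W b]
kWb => kGkb   [W -> G k]
kGkb => kmCkb   [G -> m C]
kmCkb => kmWmGkb   [C -> W m G]
kmWmGkb => kmmmGkb   [W -> m]
kmmmGkb => kmmmmCkb   [G -> m C]
kmmmmCkb => kmmmmbGkb   [C -> b G]
kmmmmbGkb => kmmmmbmmSkb   [G -> m m S]
kmmmmbmmSkb => kmmmmbmmkWbkb   [S -> k W b]
kmmmmbmmkWbkb => kmmmmbmmkmbkb   [W -> m]

S => kWb => kGkb => kmCkb => kmWmGkb => kmmmGkb => kmmmmCkb => kmmmmbGkb => kmmmmbmmSkb => kmmmmbmmkWbkb => kmmmmbmmkmbkb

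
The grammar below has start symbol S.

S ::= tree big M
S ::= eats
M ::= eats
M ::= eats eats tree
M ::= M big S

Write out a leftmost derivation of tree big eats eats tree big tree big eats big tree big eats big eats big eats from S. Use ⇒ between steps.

S ⇒ tree big M   [S ::= tree big M]
tree big M ⇒ tree big M big S   [M ::= M big S]
tree big M big S ⇒ tree big M big S big S   [M ::= M big S]
tree big M big S big S ⇒ tree big M big S big S big S   [M ::= M big S]
tree big M big S big S big S ⇒ tree big eats eats tree big S big S big S   [M ::= eats eats tree]
tree big eats eats tree big S big S big S ⇒ tree big eats eats tree big tree big M big S big S   [S ::= tree big M]
tree big eats eats tree big tree big M big S big S ⇒ tree big eats eats tree big tree big M big S big S big S   [M ::= M big S]
tree big eats eats tree big tree big M big S big S big S ⇒ tree big eats eats tree big tree big eats big S big S big S   [M ::= eats]
tree big eats eats tree big tree big eats big S big S big S ⇒ tree big eats eats tree big tree big eats big tree big M big S big S   [S ::= tree big M]
tree big eats eats tree big tree big eats big tree big M big S big S ⇒ tree big eats eats tree big tree big eats big tree big eats big S big S   [M ::= eats]
tree big eats eats tree big tree big eats big tree big eats big S big S ⇒ tree big eats eats tree big tree big eats big tree big eats big eats big S   [S ::= eats]
tree big eats eats tree big tree big eats big tree big eats big eats big S ⇒ tree big eats eats tree big tree big eats big tree big eats big eats big eats   [S ::= eats]

S ⇒ tree big M ⇒ tree big M big S ⇒ tree big M big S big S ⇒ tree big M big S big S big S ⇒ tree big eats eats tree big S big S big S ⇒ tree big eats eats tree big tree big M big S big S ⇒ tree big eats eats tree big tree big M big S big S big S ⇒ tree big eats eats tree big tree big eats big S big S big S ⇒ tree big eats eats tree big tree big eats big tree big M big S big S ⇒ tree big eats eats tree big tree big eats big tree big eats big S big S ⇒ tree big eats eats tree big tree big eats big tree big eats big eats big S ⇒ tree big eats eats tree big tree big eats big tree big eats big eats big eats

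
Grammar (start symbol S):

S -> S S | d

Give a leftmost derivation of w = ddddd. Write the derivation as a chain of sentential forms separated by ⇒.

S ⇒ SS   [S -> S S]
SS ⇒ SSS   [S -> S S]
SSS ⇒ SSSS   [S -> S S]
SSSS ⇒ SSSSS   [S -> S S]
SSSSS ⇒ dSSSS   [S -> d]
dSSSS ⇒ ddSSS   [S -> d]
ddSSS ⇒ dddSS   [S -> d]
dddSS ⇒ ddddS   [S -> d]
ddddS ⇒ ddddd   [S -> d]

S⇒SS⇒SSS⇒SSSS⇒SSSSS⇒dSSSS⇒ddSSS⇒dddSS⇒ddddS⇒ddddd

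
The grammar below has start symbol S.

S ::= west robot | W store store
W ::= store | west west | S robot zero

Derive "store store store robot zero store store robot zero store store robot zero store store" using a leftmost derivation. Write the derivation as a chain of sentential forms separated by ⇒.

S ⇒ W store store   [S ::= W store store]
W store store ⇒ S robot zero store store   [W ::= S robot zero]
S robot zero store store ⇒ W store store robot zero store store   [S ::= W store store]
W store store robot zero store store ⇒ S robot zero store store robot zero store store   [W ::= S robot zero]
S robot zero store store robot zero store store ⇒ W store store robot zero store store robot zero store store   [S ::= W store store]
W store store robot zero store store robot zero store store ⇒ S robot zero store store robot zero store store robot zero store store   [W ::= S robot zero]
S robot zero store store robot zero store store robot zero store store ⇒ W store store robot zero store store robot zero store store robot zero store store   [S ::= W store store]
W store store robot zero store store robot zero store store robot zero store store ⇒ store store store robot zero store store robot zero store store robot zero store store   [W ::= store]

S ⇒ W store store ⇒ S robot zero store store ⇒ W store store robot zero store store ⇒ S robot zero store store robot zero store store ⇒ W store store robot zero store store robot zero store store ⇒ S robot zero store store robot zero store store robot zero store store ⇒ W store store robot zero store store robot zero store store robot zero store store ⇒ store store store robot zero store store robot zero store store robot zero store store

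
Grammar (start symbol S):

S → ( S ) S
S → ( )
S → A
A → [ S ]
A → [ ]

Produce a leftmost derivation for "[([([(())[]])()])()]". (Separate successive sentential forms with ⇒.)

S⇒A⇒[S]⇒[(S)S]⇒[(A)S]⇒[([S])S]⇒[([(S)S])S]⇒[([(A)S])S]⇒[([([S])S])S]⇒[([([(S)S])S])S]⇒[([([(())S])S])S]⇒[([([(())A])S])S]⇒[([([(())[]])S])S]⇒[([([(())[]])()])S]⇒[([([(())[]])()])()]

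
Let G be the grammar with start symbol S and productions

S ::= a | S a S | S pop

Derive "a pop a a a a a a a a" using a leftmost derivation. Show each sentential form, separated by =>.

S => S a S => S a S a S => S a S a S a S => S a S a S a S a S => S pop a S a S a S a S => a pop a S a S a S a S => a pop a a a S a S a S => a pop a a a a a S a S => a pop a a a a a a a S => a pop a a a a a a a a

S => S a S   [S ::= S a S]
S a S => S a S a S   [S ::= S a S]
S a S a S => S a S a S a S   [S ::= S a S]
S a S a S a S => S a S a S a S a S   [S ::= S a S]
S a S a S a S a S => S pop a S a S a S a S   [S ::= S pop]
S pop a S a S a S a S => a pop a S a S a S a S   [S ::= a]
a pop a S a S a S a S => a pop a a a S a S a S   [S ::= a]
a pop a a a S a S a S => a pop a a a a a S a S   [S ::= a]
a pop a a a a a S a S => a pop a a a a a a a S   [S ::= a]
a pop a a a a a a a S => a pop a a a a a a a a   [S ::= a]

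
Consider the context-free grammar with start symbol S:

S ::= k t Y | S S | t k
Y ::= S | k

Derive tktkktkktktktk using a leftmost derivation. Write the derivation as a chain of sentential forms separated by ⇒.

S ⇒ SS ⇒ SSS ⇒ SSSS ⇒ SSSSS ⇒ SSSSSS ⇒ tkSSSSS ⇒ tktkSSSS ⇒ tktkktYSSS ⇒ tktkktkSSS ⇒ tktkktkktYSS ⇒ tktkktkktkSS ⇒ tktkktkktktkS ⇒ tktkktkktktktk

S ⇒ SS   [S ::= S S]
SS ⇒ SSS   [S ::= S S]
SSS ⇒ SSSS   [S ::= S S]
SSSS ⇒ SSSSS   [S ::= S S]
SSSSS ⇒ SSSSSS   [S ::= S S]
SSSSSS ⇒ tkSSSSS   [S ::= t k]
tkSSSSS ⇒ tktkSSSS   [S ::= t k]
tktkSSSS ⇒ tktkktYSSS   [S ::= k t Y]
tktkktYSSS ⇒ tktkktkSSS   [Y ::= k]
tktkktkSSS ⇒ tktkktkktYSS   [S ::= k t Y]
tktkktkktYSS ⇒ tktkktkktkSS   [Y ::= k]
tktkktkktkSS ⇒ tktkktkktktkS   [S ::= t k]
tktkktkktktkS ⇒ tktkktkktktktk   [S ::= t k]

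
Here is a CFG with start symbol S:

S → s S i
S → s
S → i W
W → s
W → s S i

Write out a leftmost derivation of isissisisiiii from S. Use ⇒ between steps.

S ⇒ iW   [S → i W]
iW ⇒ isSi   [W → s S i]
isSi ⇒ isiWi   [S → i W]
isiWi ⇒ isisSii   [W → s S i]
isisSii ⇒ isissSiii   [S → s S i]
isissSiii ⇒ isissiWiii   [S → i W]
isissiWiii ⇒ isissisSiiii   [W → s S i]
isissisSiiii ⇒ isissisiWiiii   [S → i W]
isissisiWiiii ⇒ isissisisiiii   [W → s]

S ⇒ iW ⇒ isSi ⇒ isiWi ⇒ isisSii ⇒ isissSiii ⇒ isissiWiii ⇒ isissisSiiii ⇒ isissisiWiiii ⇒ isissisisiiii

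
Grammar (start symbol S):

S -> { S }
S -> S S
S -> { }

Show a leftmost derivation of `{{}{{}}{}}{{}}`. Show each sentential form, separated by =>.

S => SS   [S -> S S]
SS => {S}S   [S -> { S }]
{S}S => {SS}S   [S -> S S]
{SS}S => {SSS}S   [S -> S S]
{SSS}S => {{}SS}S   [S -> { }]
{{}SS}S => {{}{S}S}S   [S -> { S }]
{{}{S}S}S => {{}{{}}S}S   [S -> { }]
{{}{{}}S}S => {{}{{}}{}}S   [S -> { }]
{{}{{}}{}}S => {{}{{}}{}}{S}   [S -> { S }]
{{}{{}}{}}{S} => {{}{{}}{}}{{}}   [S -> { }]

S => SS => {S}S => {SS}S => {SSS}S => {{}SS}S => {{}{S}S}S => {{}{{}}S}S => {{}{{}}{}}S => {{}{{}}{}}{S} => {{}{{}}{}}{{}}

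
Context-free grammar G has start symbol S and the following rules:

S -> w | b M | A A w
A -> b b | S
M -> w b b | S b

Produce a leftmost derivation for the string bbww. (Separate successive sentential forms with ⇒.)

S ⇒ AAw ⇒ bbAw ⇒ bbSw ⇒ bbww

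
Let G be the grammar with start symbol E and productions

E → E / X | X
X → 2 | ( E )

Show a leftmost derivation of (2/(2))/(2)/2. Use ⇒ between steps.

E ⇒ E/X   [E → E / X]
E/X ⇒ E/X/X   [E → E / X]
E/X/X ⇒ X/X/X   [E → X]
X/X/X ⇒ (E)/X/X   [X → ( E )]
(E)/X/X ⇒ (E/X)/X/X   [E → E / X]
(E/X)/X/X ⇒ (X/X)/X/X   [E → X]
(X/X)/X/X ⇒ (2/X)/X/X   [X → 2]
(2/X)/X/X ⇒ (2/(E))/X/X   [X → ( E )]
(2/(E))/X/X ⇒ (2/(X))/X/X   [E → X]
(2/(X))/X/X ⇒ (2/(2))/X/X   [X → 2]
(2/(2))/X/X ⇒ (2/(2))/(E)/X   [X → ( E )]
(2/(2))/(E)/X ⇒ (2/(2))/(X)/X   [E → X]
(2/(2))/(X)/X ⇒ (2/(2))/(2)/X   [X → 2]
(2/(2))/(2)/X ⇒ (2/(2))/(2)/2   [X → 2]

E ⇒ E/X ⇒ E/X/X ⇒ X/X/X ⇒ (E)/X/X ⇒ (E/X)/X/X ⇒ (X/X)/X/X ⇒ (2/X)/X/X ⇒ (2/(E))/X/X ⇒ (2/(X))/X/X ⇒ (2/(2))/X/X ⇒ (2/(2))/(E)/X ⇒ (2/(2))/(X)/X ⇒ (2/(2))/(2)/X ⇒ (2/(2))/(2)/2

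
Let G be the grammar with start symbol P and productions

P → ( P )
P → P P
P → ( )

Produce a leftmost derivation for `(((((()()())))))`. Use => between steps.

P => (P) => ((P)) => (((P))) => ((((P)))) => (((((P))))) => (((((PP))))) => (((((PPP))))) => (((((()PP))))) => (((((()()P))))) => (((((()()())))))

P => (P)   [P → ( P )]
(P) => ((P))   [P → ( P )]
((P)) => (((P)))   [P → ( P )]
(((P))) => ((((P))))   [P → ( P )]
((((P)))) => (((((P)))))   [P → ( P )]
(((((P))))) => (((((PP)))))   [P → P P]
(((((PP))))) => (((((PPP)))))   [P → P P]
(((((PPP))))) => (((((()PP)))))   [P → ( )]
(((((()PP))))) => (((((()()P)))))   [P → ( )]
(((((()()P))))) => (((((()()())))))   [P → ( )]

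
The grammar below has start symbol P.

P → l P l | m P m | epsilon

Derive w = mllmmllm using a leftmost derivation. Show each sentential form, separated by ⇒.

P ⇒ mPm ⇒ mlPlm ⇒ mllPllm ⇒ mllmPmllm ⇒ mllmmllm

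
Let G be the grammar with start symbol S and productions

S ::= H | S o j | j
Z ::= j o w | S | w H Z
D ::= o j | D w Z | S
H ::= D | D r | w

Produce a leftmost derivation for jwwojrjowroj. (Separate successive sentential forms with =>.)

S => Soj => Hoj => Droj => DwZroj => SwZroj => jwZroj => jwwHZroj => jwwDrZroj => jwwojrZroj => jwwojrjowroj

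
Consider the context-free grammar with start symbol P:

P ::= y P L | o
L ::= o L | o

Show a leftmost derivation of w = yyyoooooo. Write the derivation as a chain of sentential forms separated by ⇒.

P ⇒ yPL   [P ::= y P L]
yPL ⇒ yyPLL   [P ::= y P L]
yyPLL ⇒ yyyPLLL   [P ::= y P L]
yyyPLLL ⇒ yyyoLLL   [P ::= o]
yyyoLLL ⇒ yyyooLL   [L ::= o]
yyyooLL ⇒ yyyoooLL   [L ::= o L]
yyyoooLL ⇒ yyyooooLL   [L ::= o L]
yyyooooLL ⇒ yyyoooooL   [L ::= o]
yyyoooooL ⇒ yyyoooooo   [L ::= o]

P ⇒ yPL ⇒ yyPLL ⇒ yyyPLLL ⇒ yyyoLLL ⇒ yyyooLL ⇒ yyyoooLL ⇒ yyyooooLL ⇒ yyyoooooL ⇒ yyyoooooo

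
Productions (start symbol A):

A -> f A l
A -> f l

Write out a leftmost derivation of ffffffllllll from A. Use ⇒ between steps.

A ⇒ fAl ⇒ ffAll ⇒ fffAlll ⇒ ffffAllll ⇒ fffffAlllll ⇒ ffffffllllll

A ⇒ fAl   [A -> f A l]
fAl ⇒ ffAll   [A -> f A l]
ffAll ⇒ fffAlll   [A -> f A l]
fffAlll ⇒ ffffAllll   [A -> f A l]
ffffAllll ⇒ fffffAlllll   [A -> f A l]
fffffAlllll ⇒ ffffffllllll   [A -> f l]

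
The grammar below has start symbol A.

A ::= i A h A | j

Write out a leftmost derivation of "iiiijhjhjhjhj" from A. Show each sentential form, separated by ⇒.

A ⇒ iAhA ⇒ iiAhAhA ⇒ iiiAhAhAhA ⇒ iiiiAhAhAhAhA ⇒ iiiijhAhAhAhA ⇒ iiiijhjhAhAhA ⇒ iiiijhjhjhAhA ⇒ iiiijhjhjhjhA ⇒ iiiijhjhjhjhj

A ⇒ iAhA   [A ::= i A h A]
iAhA ⇒ iiAhAhA   [A ::= i A h A]
iiAhAhA ⇒ iiiAhAhAhA   [A ::= i A h A]
iiiAhAhAhA ⇒ iiiiAhAhAhAhA   [A ::= i A h A]
iiiiAhAhAhAhA ⇒ iiiijhAhAhAhA   [A ::= j]
iiiijhAhAhAhA ⇒ iiiijhjhAhAhA   [A ::= j]
iiiijhjhAhAhA ⇒ iiiijhjhjhAhA   [A ::= j]
iiiijhjhjhAhA ⇒ iiiijhjhjhjhA   [A ::= j]
iiiijhjhjhjhA ⇒ iiiijhjhjhjhj   [A ::= j]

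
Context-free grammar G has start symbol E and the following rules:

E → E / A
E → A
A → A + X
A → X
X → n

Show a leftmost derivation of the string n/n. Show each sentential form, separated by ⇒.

E ⇒ E/A   [E → E / A]
E/A ⇒ A/A   [E → A]
A/A ⇒ X/A   [A → X]
X/A ⇒ n/A   [X → n]
n/A ⇒ n/X   [A → X]
n/X ⇒ n/n   [X → n]

E ⇒ E/A ⇒ A/A ⇒ X/A ⇒ n/A ⇒ n/X ⇒ n/n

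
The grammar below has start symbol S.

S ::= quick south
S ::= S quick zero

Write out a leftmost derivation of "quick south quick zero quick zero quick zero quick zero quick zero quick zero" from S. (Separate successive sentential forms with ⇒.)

S ⇒ S quick zero ⇒ S quick zero quick zero ⇒ S quick zero quick zero quick zero ⇒ S quick zero quick zero quick zero quick zero ⇒ S quick zero quick zero quick zero quick zero quick zero ⇒ S quick zero quick zero quick zero quick zero quick zero quick zero ⇒ quick south quick zero quick zero quick zero quick zero quick zero quick zero

S ⇒ S quick zero   [S ::= S quick zero]
S quick zero ⇒ S quick zero quick zero   [S ::= S quick zero]
S quick zero quick zero ⇒ S quick zero quick zero quick zero   [S ::= S quick zero]
S quick zero quick zero quick zero ⇒ S quick zero quick zero quick zero quick zero   [S ::= S quick zero]
S quick zero quick zero quick zero quick zero ⇒ S quick zero quick zero quick zero quick zero quick zero   [S ::= S quick zero]
S quick zero quick zero quick zero quick zero quick zero ⇒ S quick zero quick zero quick zero quick zero quick zero quick zero   [S ::= S quick zero]
S quick zero quick zero quick zero quick zero quick zero quick zero ⇒ quick south quick zero quick zero quick zero quick zero quick zero quick zero   [S ::= quick south]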